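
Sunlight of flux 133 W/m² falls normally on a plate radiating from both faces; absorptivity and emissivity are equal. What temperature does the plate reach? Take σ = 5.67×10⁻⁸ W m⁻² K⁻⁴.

Absorbed flux αS = emitted flux 2εσT⁴ per unit area; with α = ε this gives T = (S/2σ)^(1/4).
T = (133 / (2 × 5.67×10⁻⁸))^(1/4) = (1.17×10^9)^(1/4).
T = 185 K.

T ≈ 185 K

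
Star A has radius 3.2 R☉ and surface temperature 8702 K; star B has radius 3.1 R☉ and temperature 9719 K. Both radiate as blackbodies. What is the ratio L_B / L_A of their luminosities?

L_B/L_A ≈ 1.46

L = 4πR²σT⁴ ∝ R²T⁴, so L_B/L_A = (3.1/3.2)² × (9719/8702)⁴ = 0.938 × 1.56 = 1.46.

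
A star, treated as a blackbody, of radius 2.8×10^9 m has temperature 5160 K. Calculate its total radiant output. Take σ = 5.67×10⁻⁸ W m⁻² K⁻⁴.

A = 4πr² = 4π × (2.8×10^9)² = 9.85×10^19 m².
P = σAT⁴ = 5.67×10⁻⁸ × 9.85×10^19 × (5160)⁴ = 5.67×10⁻⁸ × 9.85×10^19 × 7.09×10^14.
P = 3.96×10^27 W.

P ≈ 3.96×10^27 W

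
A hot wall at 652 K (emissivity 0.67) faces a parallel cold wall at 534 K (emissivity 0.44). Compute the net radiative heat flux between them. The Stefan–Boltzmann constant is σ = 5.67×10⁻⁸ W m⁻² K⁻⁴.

q ≈ 2040 W/m²

For two large parallel gray plates, q = σ(T₁⁴ − T₂⁴) / (1/ε₁ + 1/ε₂ − 1).
1/ε₁ + 1/ε₂ − 1 = 1/0.67 + 1/0.44 − 1 = 2.765.
T₁⁴ − T₂⁴ = 1.81×10^11 − 8.13×10^10 = 9.94×10^10 K⁴.
q = 5.67×10⁻⁸ × 9.94×10^10 / 2.765 = 2040 W/m².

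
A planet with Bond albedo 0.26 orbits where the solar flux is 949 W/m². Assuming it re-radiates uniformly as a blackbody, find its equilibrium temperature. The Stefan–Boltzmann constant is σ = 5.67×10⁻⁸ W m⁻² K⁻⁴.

Power absorbed = (1−a)S·πR²; power emitted = 4πR²σT⁴. Equating and cancelling πR²:
T = ((1−a)S / 4σ)^(1/4) = (702 / (4 × 5.67×10⁻⁸))^(1/4) = (3.10×10^9)^(1/4).
T = 236 K.

T ≈ 236 K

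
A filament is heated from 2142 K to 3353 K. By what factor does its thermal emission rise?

ratio ≈ 6.00

P ∝ T⁴, so the ratio is (3353/2142)⁴ = (1.565)⁴ = 6.00.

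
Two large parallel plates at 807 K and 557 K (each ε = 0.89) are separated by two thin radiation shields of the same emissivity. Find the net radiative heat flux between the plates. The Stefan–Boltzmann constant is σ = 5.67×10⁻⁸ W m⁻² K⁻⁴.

Each of the 3 gaps contributes resistance (2/ε − 1) = 2/0.89 − 1 = 1.247; total = 3.742.
q = σ(T₁⁴ − T₂⁴) / 3.742 = 5.67×10⁻⁸ × 3.28×10^11 / 3.742 = 4970 W/m².

q ≈ 4970 W/m²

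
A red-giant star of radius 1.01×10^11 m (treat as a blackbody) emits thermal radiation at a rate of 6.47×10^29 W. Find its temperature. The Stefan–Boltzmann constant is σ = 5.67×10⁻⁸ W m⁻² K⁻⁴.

A = 4πr² = 4π × (1.01×10^11)² = 1.28×10^23 m².
From P = σAT⁴, T = (P / σA)^(1/4) = (6.47×10^29 / (5.67×10⁻⁸ × 1.28×10^23))^(1/4).
T = (8.90×10^13)^(1/4) = 3070 K.

T ≈ 3070 K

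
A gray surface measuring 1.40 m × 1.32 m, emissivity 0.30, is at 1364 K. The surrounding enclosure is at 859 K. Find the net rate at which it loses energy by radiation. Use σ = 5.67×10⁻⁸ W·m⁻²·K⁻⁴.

A = 1.40 × 1.32 = 1.85 m².
Q = εσA(T⁴ − T_s⁴). T⁴ − T_s⁴ = (1364)⁴ − (859)⁴ = 3.46×10^12 − 5.44×10^11 = 2.92×10^12 K⁴.
Q = 0.30 × 5.67×10⁻⁸ × 1.85 × 2.92×10^12 = 91700 W.

Q ≈ 91700 W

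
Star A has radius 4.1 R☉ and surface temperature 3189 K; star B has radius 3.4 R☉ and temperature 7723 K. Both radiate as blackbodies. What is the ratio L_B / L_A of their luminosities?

L_B/L_A ≈ 23.7

L = 4πR²σT⁴ ∝ R²T⁴, so L_B/L_A = (3.4/4.1)² × (7723/3189)⁴ = 0.688 × 34.4 = 23.7.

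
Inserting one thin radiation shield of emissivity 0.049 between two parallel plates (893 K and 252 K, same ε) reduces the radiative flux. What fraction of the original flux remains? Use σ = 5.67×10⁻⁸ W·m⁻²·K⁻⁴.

ratio ≈ 0.500

With N identical shields there are N+1 = 2 gaps in series, each with the same radiative resistance, so the flux falls to 1/(N+1) of its unshielded value.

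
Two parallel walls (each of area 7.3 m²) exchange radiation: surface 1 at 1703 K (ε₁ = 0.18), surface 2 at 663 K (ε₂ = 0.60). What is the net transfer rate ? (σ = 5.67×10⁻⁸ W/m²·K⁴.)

Q ≈ 5.47×10^5 W

For two large parallel gray plates, q = σ(T₁⁴ − T₂⁴) / (1/ε₁ + 1/ε₂ − 1).
1/ε₁ + 1/ε₂ − 1 = 1/0.18 + 1/0.60 − 1 = 6.222.
T₁⁴ − T₂⁴ = 8.41×10^12 − 1.93×10^11 = 8.22×10^12 K⁴.
q = 5.67×10⁻⁸ × 8.22×10^12 / 6.222 = 74900 W/m².
Q = q·A = 74900 × 7.3 = 5.47×10^5 W.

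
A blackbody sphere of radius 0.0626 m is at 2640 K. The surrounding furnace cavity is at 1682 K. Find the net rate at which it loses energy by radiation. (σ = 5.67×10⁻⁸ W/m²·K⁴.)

A = 4πr² = 4π × (0.0626)² = 0.0492 m².
Q = σA(T⁴ − T_s⁴). T⁴ − T_s⁴ = (2640)⁴ − (1682)⁴ = 4.86×10^13 − 8.00×10^12 = 4.06×10^13 K⁴.
Q = 5.67×10⁻⁸ × 0.0492 × 4.06×10^13 = 1.13×10^5 W.

Q ≈ 1.13×10^5 W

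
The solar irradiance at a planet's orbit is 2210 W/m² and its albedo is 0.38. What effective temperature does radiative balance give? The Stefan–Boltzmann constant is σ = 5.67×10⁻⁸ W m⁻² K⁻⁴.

Power absorbed = (1−a)S·πR²; power emitted = 4πR²σT⁴. Equating and cancelling πR²:
T = ((1−a)S / 4σ)^(1/4) = (1370 / (4 × 5.67×10⁻⁸))^(1/4) = (6.04×10^9)^(1/4).
T = 279 K.

T ≈ 279 K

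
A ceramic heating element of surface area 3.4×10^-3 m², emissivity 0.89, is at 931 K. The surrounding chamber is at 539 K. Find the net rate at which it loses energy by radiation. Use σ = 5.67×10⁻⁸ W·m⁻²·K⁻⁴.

Q ≈ 114 W

Q = εσA(T⁴ − T_s⁴). T⁴ − T_s⁴ = (931)⁴ − (539)⁴ = 7.51×10^11 − 8.44×10^10 = 6.67×10^11 K⁴.
Q = 0.89 × 5.67×10⁻⁸ × 3.40×10^-3 × 6.67×10^11 = 114 W.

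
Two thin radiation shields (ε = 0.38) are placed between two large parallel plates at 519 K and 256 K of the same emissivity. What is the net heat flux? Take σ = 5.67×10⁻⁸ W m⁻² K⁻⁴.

q ≈ 303 W/m²

Each of the 3 gaps contributes resistance (2/ε − 1) = 2/0.38 − 1 = 4.263; total = 12.79.
q = σ(T₁⁴ − T₂⁴) / 12.79 = 5.67×10⁻⁸ × 6.83×10^10 / 12.79 = 303 W/m².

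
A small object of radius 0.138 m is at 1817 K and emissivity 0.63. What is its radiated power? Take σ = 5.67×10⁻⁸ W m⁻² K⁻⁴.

P ≈ 93200 W

A = 4πr² = 4π × (0.138)² = 0.239 m².
P = εσAT⁴ = 0.63 × 5.67×10⁻⁸ × 0.239 × (1817)⁴ = 0.63 × 5.67×10⁻⁸ × 0.239 × 1.09×10^13.
P = 93200 W.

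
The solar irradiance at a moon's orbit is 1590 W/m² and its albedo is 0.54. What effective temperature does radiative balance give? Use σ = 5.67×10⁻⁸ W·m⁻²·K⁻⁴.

Power absorbed = (1−a)S·πR²; power emitted = 4πR²σT⁴. Equating and cancelling πR²:
T = ((1−a)S / 4σ)^(1/4) = (731 / (4 × 5.67×10⁻⁸))^(1/4) = (3.22×10^9)^(1/4).
T = 238 K.

T ≈ 238 K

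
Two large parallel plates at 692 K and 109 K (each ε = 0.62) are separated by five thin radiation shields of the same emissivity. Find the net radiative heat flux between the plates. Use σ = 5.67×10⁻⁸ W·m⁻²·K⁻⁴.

Each of the 6 gaps contributes resistance (2/ε − 1) = 2/0.62 − 1 = 2.226; total = 13.35.
q = σ(T₁⁴ − T₂⁴) / 13.35 = 5.67×10⁻⁸ × 2.29×10^11 / 13.35 = 973 W/m².

q ≈ 973 W/m²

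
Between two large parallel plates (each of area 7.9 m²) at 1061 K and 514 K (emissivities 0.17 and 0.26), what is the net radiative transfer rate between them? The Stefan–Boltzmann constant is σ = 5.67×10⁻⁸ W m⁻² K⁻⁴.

Q ≈ 61500 W

For two large parallel gray plates, q = σ(T₁⁴ − T₂⁴) / (1/ε₁ + 1/ε₂ − 1).
1/ε₁ + 1/ε₂ − 1 = 1/0.17 + 1/0.26 − 1 = 8.729.
T₁⁴ − T₂⁴ = 1.27×10^12 − 6.98×10^10 = 1.20×10^12 K⁴.
q = 5.67×10⁻⁸ × 1.20×10^12 / 8.729 = 7780 W/m².
Q = q·A = 7780 × 7.9 = 61500 W.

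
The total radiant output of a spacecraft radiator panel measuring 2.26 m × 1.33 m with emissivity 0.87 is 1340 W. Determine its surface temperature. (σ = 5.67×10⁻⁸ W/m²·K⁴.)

A = 2.26 × 1.33 = 3.01 m².
From P = εσAT⁴, T = (P / εσA)^(1/4) = (1340 / (0.87 × 5.67×10⁻⁸ × 3.01))^(1/4).
T = (9.04×10^9)^(1/4) = 308 K.

T ≈ 308 K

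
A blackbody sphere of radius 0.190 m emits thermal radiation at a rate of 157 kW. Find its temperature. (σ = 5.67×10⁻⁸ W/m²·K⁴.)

T ≈ 1570 K

A = 4πr² = 4π × (0.190)² = 0.454 m².
From P = σAT⁴, T = (P / σA)^(1/4) = (1.57×10^5 / (5.67×10⁻⁸ × 0.454))^(1/4).
T = (6.10×10^12)^(1/4) = 1570 K.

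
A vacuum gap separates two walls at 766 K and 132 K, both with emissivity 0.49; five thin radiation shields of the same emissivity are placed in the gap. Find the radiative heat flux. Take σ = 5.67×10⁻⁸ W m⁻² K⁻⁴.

q ≈ 1050 W/m²

Each of the 6 gaps contributes resistance (2/ε − 1) = 2/0.49 − 1 = 3.082; total = 18.49.
q = σ(T₁⁴ − T₂⁴) / 18.49 = 5.67×10⁻⁸ × 3.44×10^11 / 18.49 = 1050 W/m².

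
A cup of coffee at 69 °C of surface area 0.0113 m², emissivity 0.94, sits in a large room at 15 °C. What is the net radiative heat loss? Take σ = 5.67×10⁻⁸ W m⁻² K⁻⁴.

Convert: 69 °C = 342 K; 15 °C = 288 K.
Q = εσA(T⁴ − T_s⁴). T⁴ − T_s⁴ = (342)⁴ − (288)⁴ = 1.37×10^10 − 6.88×10^9 = 6.80×10^9 K⁴.
Q = 0.94 × 5.67×10⁻⁸ × 0.0113 × 6.80×10^9 = 4.10 W.

Q ≈ 4.10 W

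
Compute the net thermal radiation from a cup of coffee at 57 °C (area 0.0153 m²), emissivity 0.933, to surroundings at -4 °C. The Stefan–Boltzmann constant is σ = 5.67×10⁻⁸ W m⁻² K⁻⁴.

Q ≈ 5.36 W

Convert: 57 °C = 330 K; -4 °C = 269 K.
Q = εσA(T⁴ − T_s⁴). T⁴ − T_s⁴ = (330)⁴ − (269)⁴ = 1.19×10^10 − 5.24×10^9 = 6.62×10^9 K⁴.
Q = 0.933 × 5.67×10⁻⁸ × 0.0153 × 6.62×10^9 = 5.36 W.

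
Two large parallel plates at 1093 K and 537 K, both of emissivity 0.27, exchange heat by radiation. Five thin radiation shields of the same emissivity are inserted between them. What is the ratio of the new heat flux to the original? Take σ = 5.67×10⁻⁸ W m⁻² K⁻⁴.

With N identical shields there are N+1 = 6 gaps in series, each with the same radiative resistance, so the flux falls to 1/(N+1) of its unshielded value.

ratio ≈ 0.167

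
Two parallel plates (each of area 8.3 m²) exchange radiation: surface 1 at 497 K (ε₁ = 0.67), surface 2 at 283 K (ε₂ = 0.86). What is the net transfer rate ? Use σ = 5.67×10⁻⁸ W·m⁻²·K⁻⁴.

Q ≈ 15500 W

For two large parallel gray plates, q = σ(T₁⁴ − T₂⁴) / (1/ε₁ + 1/ε₂ − 1).
1/ε₁ + 1/ε₂ − 1 = 1/0.67 + 1/0.86 − 1 = 1.655.
T₁⁴ − T₂⁴ = 6.10×10^10 − 6.41×10^9 = 5.46×10^10 K⁴.
q = 5.67×10⁻⁸ × 5.46×10^10 / 1.655 = 1870 W/m².
Q = q·A = 1870 × 8.3 = 15500 W.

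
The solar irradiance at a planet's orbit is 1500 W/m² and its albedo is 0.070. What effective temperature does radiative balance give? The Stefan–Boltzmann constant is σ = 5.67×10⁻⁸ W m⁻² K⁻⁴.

T ≈ 280 K

Power absorbed = (1−a)S·πR²; power emitted = 4πR²σT⁴. Equating and cancelling πR²:
T = ((1−a)S / 4σ)^(1/4) = (1400 / (4 × 5.67×10⁻⁸))^(1/4) = (6.15×10^9)^(1/4).
T = 280 K.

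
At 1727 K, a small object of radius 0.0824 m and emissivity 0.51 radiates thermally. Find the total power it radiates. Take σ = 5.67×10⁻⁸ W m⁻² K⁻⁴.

A = 4πr² = 4π × (0.0824)² = 0.0853 m².
P = εσAT⁴ = 0.51 × 5.67×10⁻⁸ × 0.0853 × (1727)⁴ = 0.51 × 5.67×10⁻⁸ × 0.0853 × 8.90×10^12.
P = 21900 W.

P ≈ 21900 W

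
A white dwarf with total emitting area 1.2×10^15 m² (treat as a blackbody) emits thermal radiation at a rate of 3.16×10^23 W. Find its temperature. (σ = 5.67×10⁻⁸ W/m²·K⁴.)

From P = σAT⁴, T = (P / σA)^(1/4) = (3.16×10^23 / (5.67×10⁻⁸ × 1.20×10^15))^(1/4).
T = (4.64×10^15)^(1/4) = 8260 K.

T ≈ 8260 K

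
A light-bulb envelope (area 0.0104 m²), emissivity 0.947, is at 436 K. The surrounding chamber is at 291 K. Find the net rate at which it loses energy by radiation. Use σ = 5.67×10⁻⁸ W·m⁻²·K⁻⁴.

Q ≈ 16.2 W

Q = εσA(T⁴ − T_s⁴). T⁴ − T_s⁴ = (436)⁴ − (291)⁴ = 3.61×10^10 − 7.17×10^9 = 2.90×10^10 K⁴.
Q = 0.947 × 5.67×10⁻⁸ × 0.0104 × 2.90×10^10 = 16.2 W.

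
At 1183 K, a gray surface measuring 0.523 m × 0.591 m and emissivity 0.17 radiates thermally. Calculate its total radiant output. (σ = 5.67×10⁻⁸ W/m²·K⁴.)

P ≈ 5840 W

A = 0.523 × 0.591 = 0.309 m².
P = εσAT⁴ = 0.17 × 5.67×10⁻⁸ × 0.309 × (1183)⁴ = 0.17 × 5.67×10⁻⁸ × 0.309 × 1.96×10^12.
P = 5840 W.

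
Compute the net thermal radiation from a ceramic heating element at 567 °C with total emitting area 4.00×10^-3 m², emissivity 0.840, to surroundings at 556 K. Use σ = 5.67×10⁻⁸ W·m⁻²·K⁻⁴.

Q ≈ 76.6 W

Convert: 567 °C = 840 K.
Q = εσA(T⁴ − T_s⁴). T⁴ − T_s⁴ = (840)⁴ − (556)⁴ = 4.98×10^11 − 9.56×10^10 = 4.02×10^11 K⁴.
Q = 0.840 × 5.67×10⁻⁸ × 4.00×10^-3 × 4.02×10^11 = 76.6 W.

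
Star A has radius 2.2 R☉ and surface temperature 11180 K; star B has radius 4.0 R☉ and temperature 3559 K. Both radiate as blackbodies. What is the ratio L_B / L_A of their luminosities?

L = 4πR²σT⁴ ∝ R²T⁴, so L_B/L_A = (4.0/2.2)² × (3559/11180)⁴ = 3.31 × 0.0103 = 0.0339.

L_B/L_A ≈ 0.0339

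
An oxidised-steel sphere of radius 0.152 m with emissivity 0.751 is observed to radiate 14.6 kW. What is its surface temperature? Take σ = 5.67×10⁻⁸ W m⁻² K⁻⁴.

T ≈ 1040 K

A = 4πr² = 4π × (0.152)² = 0.290 m².
From P = εσAT⁴, T = (P / εσA)^(1/4) = (14600 / (0.751 × 5.67×10⁻⁸ × 0.290))^(1/4).
T = (1.18×10^12)^(1/4) = 1040 K.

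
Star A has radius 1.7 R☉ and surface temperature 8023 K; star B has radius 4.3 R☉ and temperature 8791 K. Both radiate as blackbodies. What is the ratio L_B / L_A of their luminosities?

L_B/L_A ≈ 9.22

L = 4πR²σT⁴ ∝ R²T⁴, so L_B/L_A = (4.3/1.7)² × (8791/8023)⁴ = 6.40 × 1.44 = 9.22.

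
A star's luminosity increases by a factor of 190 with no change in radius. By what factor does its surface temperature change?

P ∝ T⁴ ⇒ T ∝ P^(1/4), so T scales by (190)^(1/4) = 3.71.

factor ≈ 3.71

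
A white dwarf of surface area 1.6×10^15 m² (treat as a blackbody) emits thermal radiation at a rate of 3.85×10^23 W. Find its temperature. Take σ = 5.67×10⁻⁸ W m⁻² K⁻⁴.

T ≈ 8070 K

From P = σAT⁴, T = (P / σA)^(1/4) = (3.85×10^23 / (5.67×10⁻⁸ × 1.60×10^15))^(1/4).
T = (4.24×10^15)^(1/4) = 8070 K.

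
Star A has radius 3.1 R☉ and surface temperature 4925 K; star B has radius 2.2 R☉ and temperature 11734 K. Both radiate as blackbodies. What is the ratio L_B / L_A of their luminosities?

L_B/L_A ≈ 16.2

L = 4πR²σT⁴ ∝ R²T⁴, so L_B/L_A = (2.2/3.1)² × (11734/4925)⁴ = 0.504 × 32.2 = 16.2.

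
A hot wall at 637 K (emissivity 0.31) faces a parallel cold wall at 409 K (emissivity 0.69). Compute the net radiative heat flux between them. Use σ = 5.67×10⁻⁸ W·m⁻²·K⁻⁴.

For two large parallel gray plates, q = σ(T₁⁴ − T₂⁴) / (1/ε₁ + 1/ε₂ − 1).
1/ε₁ + 1/ε₂ − 1 = 1/0.31 + 1/0.69 − 1 = 3.675.
T₁⁴ − T₂⁴ = 1.65×10^11 − 2.80×10^10 = 1.37×10^11 K⁴.
q = 5.67×10⁻⁸ × 1.37×10^11 / 3.675 = 2110 W/m².

q ≈ 2110 W/m²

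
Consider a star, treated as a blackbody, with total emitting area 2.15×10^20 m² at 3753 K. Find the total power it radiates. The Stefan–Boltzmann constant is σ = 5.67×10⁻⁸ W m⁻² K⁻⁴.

P ≈ 2.42×10^27 W

P = σAT⁴ = 5.67×10⁻⁸ × 2.15×10^20 × (3753)⁴ = 5.67×10⁻⁸ × 2.15×10^20 × 1.98×10^14.
P = 2.42×10^27 W.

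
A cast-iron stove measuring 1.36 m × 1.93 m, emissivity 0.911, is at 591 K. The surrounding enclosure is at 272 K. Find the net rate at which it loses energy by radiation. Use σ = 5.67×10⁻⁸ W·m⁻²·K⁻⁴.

Q ≈ 15800 W

A = 1.36 × 1.93 = 2.62 m².
Q = εσA(T⁴ − T_s⁴). T⁴ − T_s⁴ = (591)⁴ − (272)⁴ = 1.22×10^11 − 5.47×10^9 = 1.17×10^11 K⁴.
Q = 0.911 × 5.67×10⁻⁸ × 2.62 × 1.17×10^11 = 15800 W.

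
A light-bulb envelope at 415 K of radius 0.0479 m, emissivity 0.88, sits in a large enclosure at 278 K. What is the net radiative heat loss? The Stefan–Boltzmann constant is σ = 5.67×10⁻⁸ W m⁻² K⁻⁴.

A = 4πr² = 4π × (0.0479)² = 0.0288 m².
Q = εσA(T⁴ − T_s⁴). T⁴ − T_s⁴ = (415)⁴ − (278)⁴ = 2.97×10^10 − 5.97×10^9 = 2.37×10^10 K⁴.
Q = 0.88 × 5.67×10⁻⁸ × 0.0288 × 2.37×10^10 = 34.1 W.

Q ≈ 34.1 W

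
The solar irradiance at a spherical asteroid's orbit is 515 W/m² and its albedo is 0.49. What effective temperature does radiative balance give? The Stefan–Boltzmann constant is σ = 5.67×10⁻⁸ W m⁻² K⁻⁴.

Power absorbed = (1−a)S·πR²; power emitted = 4πR²σT⁴. Equating and cancelling πR²:
T = ((1−a)S / 4σ)^(1/4) = (263 / (4 × 5.67×10⁻⁸))^(1/4) = (1.16×10^9)^(1/4).
T = 184 K.

T ≈ 184 K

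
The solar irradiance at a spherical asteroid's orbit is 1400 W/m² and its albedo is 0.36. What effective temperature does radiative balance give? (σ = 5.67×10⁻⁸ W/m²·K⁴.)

T ≈ 251 K

Power absorbed = (1−a)S·πR²; power emitted = 4πR²σT⁴. Equating and cancelling πR²:
T = ((1−a)S / 4σ)^(1/4) = (896 / (4 × 5.67×10⁻⁸))^(1/4) = (3.95×10^9)^(1/4).
T = 251 K.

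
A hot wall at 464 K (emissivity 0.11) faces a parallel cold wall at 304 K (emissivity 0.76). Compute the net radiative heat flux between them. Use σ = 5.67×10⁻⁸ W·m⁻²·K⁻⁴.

For two large parallel gray plates, q = σ(T₁⁴ − T₂⁴) / (1/ε₁ + 1/ε₂ − 1).
1/ε₁ + 1/ε₂ − 1 = 1/0.11 + 1/0.76 − 1 = 9.407.
T₁⁴ − T₂⁴ = 4.64×10^10 − 8.54×10^9 = 3.78×10^10 K⁴.
q = 5.67×10⁻⁸ × 3.78×10^10 / 9.407 = 228 W/m².

q ≈ 228 W/m²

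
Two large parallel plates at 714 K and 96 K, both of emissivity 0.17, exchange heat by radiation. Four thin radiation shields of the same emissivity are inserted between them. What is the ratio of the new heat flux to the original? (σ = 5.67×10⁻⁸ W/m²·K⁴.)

ratio ≈ 0.200

With N identical shields there are N+1 = 5 gaps in series, each with the same radiative resistance, so the flux falls to 1/(N+1) of its unshielded value.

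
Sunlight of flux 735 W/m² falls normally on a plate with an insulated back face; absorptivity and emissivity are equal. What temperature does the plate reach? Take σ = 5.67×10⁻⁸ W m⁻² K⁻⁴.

Absorbed flux αS = emitted flux εσT⁴ (one radiating face); with α = ε, T = (S/σ)^(1/4).
T = (735 / 5.67×10⁻⁸)^(1/4) = (1.30×10^10)^(1/4).
T = 337 K.

T ≈ 337 K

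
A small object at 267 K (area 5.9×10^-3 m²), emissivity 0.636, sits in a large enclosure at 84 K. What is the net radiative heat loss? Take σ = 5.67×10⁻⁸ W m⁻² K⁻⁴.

Q ≈ 1.07 W

Q = εσA(T⁴ − T_s⁴). T⁴ − T_s⁴ = (267)⁴ − (84)⁴ = 5.08×10^9 − 4.98×10^7 = 5.03×10^9 K⁴.
Q = 0.636 × 5.67×10⁻⁸ × 5.90×10^-3 × 5.03×10^9 = 1.07 W.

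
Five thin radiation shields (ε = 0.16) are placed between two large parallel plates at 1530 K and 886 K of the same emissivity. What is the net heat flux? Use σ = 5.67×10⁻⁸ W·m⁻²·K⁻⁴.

q ≈ 4000 W/m²

Each of the 6 gaps contributes resistance (2/ε − 1) = 2/0.16 − 1 = 11.50; total = 69.00.
q = σ(T₁⁴ − T₂⁴) / 69.00 = 5.67×10⁻⁸ × 4.86×10^12 / 69.00 = 4000 W/m².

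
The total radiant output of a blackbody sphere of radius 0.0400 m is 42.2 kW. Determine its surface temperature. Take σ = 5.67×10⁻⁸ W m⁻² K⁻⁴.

T ≈ 2470 K

A = 4πr² = 4π × (0.0400)² = 0.0201 m².
From P = σAT⁴, T = (P / σA)^(1/4) = (42200 / (5.67×10⁻⁸ × 0.0201))^(1/4).
T = (3.70×10^13)^(1/4) = 2470 K.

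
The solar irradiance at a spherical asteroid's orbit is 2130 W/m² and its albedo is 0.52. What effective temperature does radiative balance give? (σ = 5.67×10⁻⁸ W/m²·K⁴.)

T ≈ 259 K

Power absorbed = (1−a)S·πR²; power emitted = 4πR²σT⁴. Equating and cancelling πR²:
T = ((1−a)S / 4σ)^(1/4) = (1020 / (4 × 5.67×10⁻⁸))^(1/4) = (4.51×10^9)^(1/4).
T = 259 K.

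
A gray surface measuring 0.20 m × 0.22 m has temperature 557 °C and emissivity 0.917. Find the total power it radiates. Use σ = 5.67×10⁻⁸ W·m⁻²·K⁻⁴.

A = 0.20 × 0.22 = 0.0440 m².
557 °C = 830 K.
Stefan–Boltzmann: P = εσAT⁴ = 0.917 × 5.67×10⁻⁸ × 0.0440 × (830)⁴ = 0.917 × 5.67×10⁻⁸ × 0.0440 × 4.75×10^11.
P = 1090 W.

P ≈ 1090 W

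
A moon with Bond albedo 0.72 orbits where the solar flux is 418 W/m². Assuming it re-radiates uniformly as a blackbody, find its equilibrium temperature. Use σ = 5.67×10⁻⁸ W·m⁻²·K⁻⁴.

T ≈ 151 K

Power absorbed = (1−a)S·πR²; power emitted = 4πR²σT⁴. Equating and cancelling πR²:
T = ((1−a)S / 4σ)^(1/4) = (117 / (4 × 5.67×10⁻⁸))^(1/4) = (5.16×10^8)^(1/4).
T = 151 K.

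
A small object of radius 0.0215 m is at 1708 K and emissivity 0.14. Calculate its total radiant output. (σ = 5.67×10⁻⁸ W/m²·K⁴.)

A = 4πr² = 4π × (0.0215)² = 5.81×10^-3 m².
Stefan–Boltzmann: P = εσAT⁴ = 0.14 × 5.67×10⁻⁸ × 5.81×10^-3 × (1708)⁴ = 0.14 × 5.67×10⁻⁸ × 5.81×10^-3 × 8.51×10^12.
P = 392 W.

P ≈ 392 W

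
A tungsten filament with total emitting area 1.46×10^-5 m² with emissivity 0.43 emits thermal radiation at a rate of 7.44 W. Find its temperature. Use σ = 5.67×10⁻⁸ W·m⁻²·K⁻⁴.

T ≈ 2140 K

From P = εσAT⁴, T = (P / εσA)^(1/4) = (7.44 / (0.43 × 5.67×10⁻⁸ × 1.46×10^-5))^(1/4).
T = (2.09×10^13)^(1/4) = 2140 K.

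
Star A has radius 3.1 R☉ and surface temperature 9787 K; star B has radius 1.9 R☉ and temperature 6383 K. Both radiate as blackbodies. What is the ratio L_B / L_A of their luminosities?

L = 4πR²σT⁴ ∝ R²T⁴, so L_B/L_A = (1.9/3.1)² × (6383/9787)⁴ = 0.376 × 0.181 = 0.0680.

L_B/L_A ≈ 0.0680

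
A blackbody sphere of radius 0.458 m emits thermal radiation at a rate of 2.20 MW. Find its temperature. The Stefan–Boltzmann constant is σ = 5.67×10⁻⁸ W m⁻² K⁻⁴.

A = 4πr² = 4π × (0.458)² = 2.64 m².
From P = σAT⁴, T = (P / σA)^(1/4) = (2.20×10^6 / (5.67×10⁻⁸ × 2.64))^(1/4).
T = (1.47×10^13)^(1/4) = 1960 K.

T ≈ 1960 K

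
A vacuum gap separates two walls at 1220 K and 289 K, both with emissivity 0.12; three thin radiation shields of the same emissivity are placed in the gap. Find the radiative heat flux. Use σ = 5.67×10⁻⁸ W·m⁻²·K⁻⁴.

Each of the 4 gaps contributes resistance (2/ε − 1) = 2/0.12 − 1 = 15.67; total = 62.67.
q = σ(T₁⁴ − T₂⁴) / 62.67 = 5.67×10⁻⁸ × 2.21×10^12 / 62.67 = 2000 W/m².

q ≈ 2000 W/m²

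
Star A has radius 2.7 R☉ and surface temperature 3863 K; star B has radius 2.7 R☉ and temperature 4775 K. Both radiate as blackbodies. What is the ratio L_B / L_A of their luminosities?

L = 4πR²σT⁴ ∝ R²T⁴, so L_B/L_A = (2.7/2.7)² × (4775/3863)⁴ = 1.00 × 2.33 = 2.33.

L_B/L_A ≈ 2.33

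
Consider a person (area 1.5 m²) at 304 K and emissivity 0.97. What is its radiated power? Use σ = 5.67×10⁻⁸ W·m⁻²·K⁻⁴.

Stefan–Boltzmann: P = εσAT⁴ = 0.97 × 5.67×10⁻⁸ × 1.50 × (304)⁴ = 0.97 × 5.67×10⁻⁸ × 1.50 × 8.54×10^9.
P = 705 W.

P ≈ 705 W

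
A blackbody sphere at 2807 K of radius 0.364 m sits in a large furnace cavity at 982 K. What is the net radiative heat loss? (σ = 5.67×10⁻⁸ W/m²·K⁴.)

A = 4πr² = 4π × (0.364)² = 1.66 m².
Q = σA(T⁴ − T_s⁴). T⁴ − T_s⁴ = (2807)⁴ − (982)⁴ = 6.21×10^13 − 9.30×10^11 = 6.12×10^13 K⁴.
Q = 5.67×10⁻⁸ × 1.66 × 6.12×10^13 = 5.77×10^6 W.

Q ≈ 5.77×10^6 W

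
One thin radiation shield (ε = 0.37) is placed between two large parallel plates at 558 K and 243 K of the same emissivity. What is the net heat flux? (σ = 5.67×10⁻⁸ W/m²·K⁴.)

Each of the 2 gaps contributes resistance (2/ε − 1) = 2/0.37 − 1 = 4.405; total = 8.811.
q = σ(T₁⁴ − T₂⁴) / 8.811 = 5.67×10⁻⁸ × 9.35×10^10 / 8.811 = 601 W/m².

q ≈ 601 W/m²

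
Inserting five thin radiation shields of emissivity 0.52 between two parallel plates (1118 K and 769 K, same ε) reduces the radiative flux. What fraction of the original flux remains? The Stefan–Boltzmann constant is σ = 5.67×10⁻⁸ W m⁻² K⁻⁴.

ratio ≈ 0.167

With N identical shields there are N+1 = 6 gaps in series, each with the same radiative resistance, so the flux falls to 1/(N+1) of its unshielded value.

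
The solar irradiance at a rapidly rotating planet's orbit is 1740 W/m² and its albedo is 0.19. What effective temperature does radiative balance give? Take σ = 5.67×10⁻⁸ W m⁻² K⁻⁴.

T ≈ 281 K

Power absorbed = (1−a)S·πR²; power emitted = 4πR²σT⁴. Equating and cancelling πR²:
T = ((1−a)S / 4σ)^(1/4) = (1410 / (4 × 5.67×10⁻⁸))^(1/4) = (6.21×10^9)^(1/4).
T = 281 K.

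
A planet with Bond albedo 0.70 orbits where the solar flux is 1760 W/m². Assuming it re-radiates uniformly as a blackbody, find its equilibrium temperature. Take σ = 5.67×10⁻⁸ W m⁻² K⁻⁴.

Power absorbed = (1−a)S·πR²; power emitted = 4πR²σT⁴. Equating and cancelling πR²:
T = ((1−a)S / 4σ)^(1/4) = (528 / (4 × 5.67×10⁻⁸))^(1/4) = (2.33×10^9)^(1/4).
T = 220 K.

T ≈ 220 K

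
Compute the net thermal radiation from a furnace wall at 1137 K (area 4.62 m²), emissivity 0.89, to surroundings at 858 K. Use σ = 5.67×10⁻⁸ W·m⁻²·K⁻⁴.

Q ≈ 2.63×10^5 W

Q = εσA(T⁴ − T_s⁴). T⁴ − T_s⁴ = (1137)⁴ − (858)⁴ = 1.67×10^12 − 5.42×10^11 = 1.13×10^12 K⁴.
Q = 0.89 × 5.67×10⁻⁸ × 4.62 × 1.13×10^12 = 2.63×10^5 W.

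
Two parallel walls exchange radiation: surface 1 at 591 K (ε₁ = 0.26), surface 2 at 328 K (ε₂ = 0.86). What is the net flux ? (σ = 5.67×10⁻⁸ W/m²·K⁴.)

For two large parallel gray plates, q = σ(T₁⁴ − T₂⁴) / (1/ε₁ + 1/ε₂ − 1).
1/ε₁ + 1/ε₂ − 1 = 1/0.26 + 1/0.86 − 1 = 4.009.
T₁⁴ − T₂⁴ = 1.22×10^11 − 1.16×10^10 = 1.10×10^11 K⁴.
q = 5.67×10⁻⁸ × 1.10×10^11 / 4.009 = 1560 W/m².

q ≈ 1560 W/m²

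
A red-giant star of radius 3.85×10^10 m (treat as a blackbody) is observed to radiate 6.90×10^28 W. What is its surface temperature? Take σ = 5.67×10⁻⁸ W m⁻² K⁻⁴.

T ≈ 2840 K

A = 4πr² = 4π × (3.85×10^10)² = 1.86×10^22 m².
From P = σAT⁴, T = (P / σA)^(1/4) = (6.90×10^28 / (5.67×10⁻⁸ × 1.86×10^22))^(1/4).
T = (6.53×10^13)^(1/4) = 2840 K.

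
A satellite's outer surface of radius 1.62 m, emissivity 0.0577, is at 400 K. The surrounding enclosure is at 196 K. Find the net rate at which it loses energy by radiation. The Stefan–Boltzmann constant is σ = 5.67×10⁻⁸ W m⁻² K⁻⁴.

Q ≈ 2600 W

A = 4πr² = 4π × (1.62)² = 33.0 m².
Q = εσA(T⁴ − T_s⁴). T⁴ − T_s⁴ = (400)⁴ − (196)⁴ = 2.56×10^10 − 1.48×10^9 = 2.41×10^10 K⁴.
Q = 0.0577 × 5.67×10⁻⁸ × 33.0 × 2.41×10^10 = 2600 W.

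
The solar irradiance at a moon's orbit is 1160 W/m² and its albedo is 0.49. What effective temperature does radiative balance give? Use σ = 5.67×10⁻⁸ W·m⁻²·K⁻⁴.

T ≈ 226 K

Power absorbed = (1−a)S·πR²; power emitted = 4πR²σT⁴. Equating and cancelling πR²:
T = ((1−a)S / 4σ)^(1/4) = (592 / (4 × 5.67×10⁻⁸))^(1/4) = (2.61×10^9)^(1/4).
T = 226 K.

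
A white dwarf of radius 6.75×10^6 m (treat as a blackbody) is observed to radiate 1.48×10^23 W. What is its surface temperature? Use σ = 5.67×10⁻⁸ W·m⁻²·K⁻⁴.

A = 4πr² = 4π × (6.75×10^6)² = 5.73×10^14 m².
From P = σAT⁴, T = (P / σA)^(1/4) = (1.48×10^23 / (5.67×10⁻⁸ × 5.73×10^14))^(1/4).
T = (4.56×10^15)^(1/4) = 8220 K.

T ≈ 8220 K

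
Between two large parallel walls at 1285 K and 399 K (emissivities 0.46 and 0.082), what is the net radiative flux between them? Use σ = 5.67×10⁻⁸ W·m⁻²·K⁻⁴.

q ≈ 11500 W/m²

For two large parallel gray plates, q = σ(T₁⁴ − T₂⁴) / (1/ε₁ + 1/ε₂ − 1).
1/ε₁ + 1/ε₂ − 1 = 1/0.46 + 1/0.082 − 1 = 13.37.
T₁⁴ − T₂⁴ = 2.73×10^12 − 2.53×10^10 = 2.70×10^12 K⁴.
q = 5.67×10⁻⁸ × 2.70×10^12 / 13.37 = 11500 W/m².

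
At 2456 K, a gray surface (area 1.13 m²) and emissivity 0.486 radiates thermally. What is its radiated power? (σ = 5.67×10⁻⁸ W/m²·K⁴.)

P ≈ 1.13×10^6 W

P = εσAT⁴ = 0.486 × 5.67×10⁻⁸ × 1.13 × (2456)⁴ = 0.486 × 5.67×10⁻⁸ × 1.13 × 3.64×10^13.
P = 1.13×10^6 W.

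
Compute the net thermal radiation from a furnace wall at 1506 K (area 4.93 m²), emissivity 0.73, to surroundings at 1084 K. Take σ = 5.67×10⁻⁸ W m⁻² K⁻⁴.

Q ≈ 7.68×10^5 W

Q = εσA(T⁴ − T_s⁴). T⁴ − T_s⁴ = (1506)⁴ − (1084)⁴ = 5.14×10^12 − 1.38×10^12 = 3.76×10^12 K⁴.
Q = 0.73 × 5.67×10⁻⁸ × 4.93 × 3.76×10^12 = 7.68×10^5 W.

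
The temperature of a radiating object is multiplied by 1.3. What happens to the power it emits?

P ∝ T⁴, so the power scales as (1.3)⁴ = 2.86.

factor ≈ 2.86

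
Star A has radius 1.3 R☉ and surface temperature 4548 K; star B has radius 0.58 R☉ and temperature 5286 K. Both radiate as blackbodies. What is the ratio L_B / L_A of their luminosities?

L_B/L_A ≈ 0.363

L = 4πR²σT⁴ ∝ R²T⁴, so L_B/L_A = (0.58/1.3)² × (5286/4548)⁴ = 0.199 × 1.82 = 0.363.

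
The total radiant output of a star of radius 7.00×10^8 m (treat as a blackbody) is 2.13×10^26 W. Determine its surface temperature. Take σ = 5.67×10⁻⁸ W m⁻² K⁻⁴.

A = 4πr² = 4π × (7.00×10^8)² = 6.16×10^18 m².
From P = σAT⁴, T = (P / σA)^(1/4) = (2.13×10^26 / (5.67×10⁻⁸ × 6.16×10^18))^(1/4).
T = (6.10×10^14)^(1/4) = 4970 K.

T ≈ 4970 K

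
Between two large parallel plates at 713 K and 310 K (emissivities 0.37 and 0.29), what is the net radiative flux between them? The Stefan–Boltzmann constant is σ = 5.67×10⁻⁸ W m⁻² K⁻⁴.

q ≈ 2740 W/m²

For two large parallel gray plates, q = σ(T₁⁴ − T₂⁴) / (1/ε₁ + 1/ε₂ − 1).
1/ε₁ + 1/ε₂ − 1 = 1/0.37 + 1/0.29 − 1 = 5.151.
T₁⁴ − T₂⁴ = 2.58×10^11 − 9.24×10^9 = 2.49×10^11 K⁴.
q = 5.67×10⁻⁸ × 2.49×10^11 / 5.151 = 2740 W/m².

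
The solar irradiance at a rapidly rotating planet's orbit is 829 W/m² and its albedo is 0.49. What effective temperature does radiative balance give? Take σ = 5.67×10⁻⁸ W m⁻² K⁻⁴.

T ≈ 208 K

Power absorbed = (1−a)S·πR²; power emitted = 4πR²σT⁴. Equating and cancelling πR²:
T = ((1−a)S / 4σ)^(1/4) = (423 / (4 × 5.67×10⁻⁸))^(1/4) = (1.86×10^9)^(1/4).
T = 208 K.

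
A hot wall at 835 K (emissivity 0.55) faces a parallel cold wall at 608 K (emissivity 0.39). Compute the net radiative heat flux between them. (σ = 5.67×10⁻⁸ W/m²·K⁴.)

q ≈ 5860 W/m²

For two large parallel gray plates, q = σ(T₁⁴ − T₂⁴) / (1/ε₁ + 1/ε₂ − 1).
1/ε₁ + 1/ε₂ − 1 = 1/0.55 + 1/0.39 − 1 = 3.382.
T₁⁴ − T₂⁴ = 4.86×10^11 − 1.37×10^11 = 3.49×10^11 K⁴.
q = 5.67×10⁻⁸ × 3.49×10^11 / 3.382 = 5860 W/m².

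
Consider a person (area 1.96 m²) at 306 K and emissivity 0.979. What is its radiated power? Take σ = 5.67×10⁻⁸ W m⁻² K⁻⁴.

P = εσAT⁴ = 0.979 × 5.67×10⁻⁸ × 1.96 × (306)⁴ = 0.979 × 5.67×10⁻⁸ × 1.96 × 8.77×10^9.
P = 954 W.

P ≈ 954 W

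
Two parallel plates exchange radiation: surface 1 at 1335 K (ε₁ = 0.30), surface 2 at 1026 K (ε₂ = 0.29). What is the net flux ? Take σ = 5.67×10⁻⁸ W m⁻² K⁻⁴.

q ≈ 20300 W/m²

For two large parallel gray plates, q = σ(T₁⁴ − T₂⁴) / (1/ε₁ + 1/ε₂ − 1).
1/ε₁ + 1/ε₂ − 1 = 1/0.30 + 1/0.29 − 1 = 5.782.
T₁⁴ − T₂⁴ = 3.18×10^12 − 1.11×10^12 = 2.07×10^12 K⁴.
q = 5.67×10⁻⁸ × 2.07×10^12 / 5.782 = 20300 W/m².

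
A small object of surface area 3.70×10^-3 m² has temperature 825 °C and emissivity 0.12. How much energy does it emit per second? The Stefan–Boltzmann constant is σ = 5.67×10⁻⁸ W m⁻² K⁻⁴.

825 °C = 1098 K.
P = εσAT⁴ = 0.12 × 5.67×10⁻⁸ × 3.70×10^-3 × (1098)⁴ = 0.12 × 5.67×10⁻⁸ × 3.70×10^-3 × 1.45×10^12.
P = 36.6 W.

P ≈ 36.6 W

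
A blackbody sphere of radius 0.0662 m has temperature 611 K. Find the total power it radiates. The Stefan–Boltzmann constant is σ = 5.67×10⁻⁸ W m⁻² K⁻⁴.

P ≈ 435 W

A = 4πr² = 4π × (0.0662)² = 0.0551 m².
P = σAT⁴ = 5.67×10⁻⁸ × 0.0551 × (611)⁴ = 5.67×10⁻⁸ × 0.0551 × 1.39×10^11.
P = 435 W.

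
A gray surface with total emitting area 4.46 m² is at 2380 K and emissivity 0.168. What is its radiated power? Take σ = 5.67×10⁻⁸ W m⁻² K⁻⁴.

P ≈ 1.36×10^6 W

Stefan–Boltzmann: P = εσAT⁴ = 0.168 × 5.67×10⁻⁸ × 4.46 × (2380)⁴ = 0.168 × 5.67×10⁻⁸ × 4.46 × 3.21×10^13.
P = 1.36×10^6 W.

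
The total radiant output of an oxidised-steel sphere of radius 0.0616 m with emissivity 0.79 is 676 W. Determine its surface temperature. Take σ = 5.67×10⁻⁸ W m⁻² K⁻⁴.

A = 4πr² = 4π × (0.0616)² = 0.0477 m².
From P = εσAT⁴, T = (P / εσA)^(1/4) = (676 / (0.79 × 5.67×10⁻⁸ × 0.0477))^(1/4).
T = (3.16×10^11)^(1/4) = 750 K.

T ≈ 750 K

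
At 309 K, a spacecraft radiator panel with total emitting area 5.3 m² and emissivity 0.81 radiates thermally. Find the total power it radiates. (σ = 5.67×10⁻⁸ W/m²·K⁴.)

P ≈ 2220 W

P = εσAT⁴ = 0.81 × 5.67×10⁻⁸ × 5.30 × (309)⁴ = 0.81 × 5.67×10⁻⁸ × 5.30 × 9.12×10^9.
P = 2220 W.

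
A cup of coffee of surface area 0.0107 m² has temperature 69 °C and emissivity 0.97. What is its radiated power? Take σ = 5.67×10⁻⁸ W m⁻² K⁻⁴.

P ≈ 8.05 W

69 °C = 342 K.
P = εσAT⁴ = 0.97 × 5.67×10⁻⁸ × 0.0107 × (342)⁴ = 0.97 × 5.67×10⁻⁸ × 0.0107 × 1.37×10^10.
P = 8.05 W.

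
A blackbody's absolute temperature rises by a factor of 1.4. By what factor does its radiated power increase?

factor ≈ 3.84

P ∝ T⁴, so the power scales as (1.4)⁴ = 3.84.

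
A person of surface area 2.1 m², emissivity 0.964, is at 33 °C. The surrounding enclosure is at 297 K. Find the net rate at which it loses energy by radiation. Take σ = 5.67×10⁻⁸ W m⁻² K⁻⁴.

Q ≈ 113 W

Convert: 33 °C = 306 K.
Q = εσA(T⁴ − T_s⁴). T⁴ − T_s⁴ = (306)⁴ − (297)⁴ = 8.77×10^9 − 7.78×10^9 = 9.87×10^8 K⁴.
Q = 0.964 × 5.67×10⁻⁸ × 2.10 × 9.87×10^8 = 113 W.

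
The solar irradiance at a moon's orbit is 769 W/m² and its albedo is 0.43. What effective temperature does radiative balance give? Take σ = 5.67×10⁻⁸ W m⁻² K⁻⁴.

T ≈ 210 K

Power absorbed = (1−a)S·πR²; power emitted = 4πR²σT⁴. Equating and cancelling πR²:
T = ((1−a)S / 4σ)^(1/4) = (438 / (4 × 5.67×10⁻⁸))^(1/4) = (1.93×10^9)^(1/4).
T = 210 K.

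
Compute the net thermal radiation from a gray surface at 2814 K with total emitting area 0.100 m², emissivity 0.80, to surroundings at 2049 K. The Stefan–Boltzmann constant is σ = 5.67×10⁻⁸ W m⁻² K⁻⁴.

Q ≈ 2.04×10^5 W

Q = εσA(T⁴ − T_s⁴). T⁴ − T_s⁴ = (2814)⁴ − (2049)⁴ = 6.27×10^13 − 1.76×10^13 = 4.51×10^13 K⁴.
Q = 0.80 × 5.67×10⁻⁸ × 0.100 × 4.51×10^13 = 2.04×10^5 W.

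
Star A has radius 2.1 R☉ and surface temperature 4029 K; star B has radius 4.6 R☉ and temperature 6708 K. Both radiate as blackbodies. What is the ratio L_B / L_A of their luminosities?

L_B/L_A ≈ 36.9

L = 4πR²σT⁴ ∝ R²T⁴, so L_B/L_A = (4.6/2.1)² × (6708/4029)⁴ = 4.80 × 7.68 = 36.9.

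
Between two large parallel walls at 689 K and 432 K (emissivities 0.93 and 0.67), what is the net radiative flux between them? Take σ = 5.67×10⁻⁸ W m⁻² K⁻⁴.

For two large parallel gray plates, q = σ(T₁⁴ − T₂⁴) / (1/ε₁ + 1/ε₂ − 1).
1/ε₁ + 1/ε₂ − 1 = 1/0.93 + 1/0.67 − 1 = 1.568.
T₁⁴ − T₂⁴ = 2.25×10^11 − 3.48×10^10 = 1.91×10^11 K⁴.
q = 5.67×10⁻⁸ × 1.91×10^11 / 1.568 = 6890 W/m².

q ≈ 6890 W/m²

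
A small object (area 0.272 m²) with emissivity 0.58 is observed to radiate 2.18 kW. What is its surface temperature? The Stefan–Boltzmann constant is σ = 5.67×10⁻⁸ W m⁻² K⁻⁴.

From P = εσAT⁴, T = (P / εσA)^(1/4) = (2180 / (0.58 × 5.67×10⁻⁸ × 0.272))^(1/4).
T = (2.44×10^11)^(1/4) = 703 K.

T ≈ 703 K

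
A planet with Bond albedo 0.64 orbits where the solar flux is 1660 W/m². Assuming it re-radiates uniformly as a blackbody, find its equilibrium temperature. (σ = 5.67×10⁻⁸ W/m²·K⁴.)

Power absorbed = (1−a)S·πR²; power emitted = 4πR²σT⁴. Equating and cancelling πR²:
T = ((1−a)S / 4σ)^(1/4) = (598 / (4 × 5.67×10⁻⁸))^(1/4) = (2.63×10^9)^(1/4).
T = 227 K.

T ≈ 227 K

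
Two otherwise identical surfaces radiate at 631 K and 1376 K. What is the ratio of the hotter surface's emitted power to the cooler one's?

P ∝ T⁴, so the ratio is (1376/631)⁴ = (2.181)⁴ = 22.6.

ratio ≈ 22.6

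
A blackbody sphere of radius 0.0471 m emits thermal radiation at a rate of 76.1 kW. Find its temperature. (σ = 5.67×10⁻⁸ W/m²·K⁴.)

A = 4πr² = 4π × (0.0471)² = 0.0279 m².
From P = σAT⁴, T = (P / σA)^(1/4) = (76100 / (5.67×10⁻⁸ × 0.0279))^(1/4).
T = (4.81×10^13)^(1/4) = 2630 K.

T ≈ 2630 K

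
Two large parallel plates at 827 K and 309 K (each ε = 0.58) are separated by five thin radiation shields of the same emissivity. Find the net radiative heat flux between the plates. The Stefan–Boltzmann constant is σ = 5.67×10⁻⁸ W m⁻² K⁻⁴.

q ≈ 1770 W/m²

Each of the 6 gaps contributes resistance (2/ε − 1) = 2/0.58 − 1 = 2.448; total = 14.69.
q = σ(T₁⁴ − T₂⁴) / 14.69 = 5.67×10⁻⁸ × 4.59×10^11 / 14.69 = 1770 W/m².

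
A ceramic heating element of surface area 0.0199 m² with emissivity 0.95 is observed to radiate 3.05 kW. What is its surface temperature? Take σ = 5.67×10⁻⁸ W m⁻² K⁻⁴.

From P = εσAT⁴, T = (P / εσA)^(1/4) = (3050 / (0.95 × 5.67×10⁻⁸ × 0.0199))^(1/4).
T = (2.85×10^12)^(1/4) = 1300 K.

T ≈ 1300 K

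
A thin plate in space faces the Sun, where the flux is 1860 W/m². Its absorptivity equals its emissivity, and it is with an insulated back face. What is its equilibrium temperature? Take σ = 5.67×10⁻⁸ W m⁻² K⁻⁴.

T ≈ 426 K

Absorbed flux αS = emitted flux εσT⁴ (one radiating face); with α = ε, T = (S/σ)^(1/4).
T = (1860 / 5.67×10⁻⁸)^(1/4) = (3.28×10^10)^(1/4).
T = 426 K.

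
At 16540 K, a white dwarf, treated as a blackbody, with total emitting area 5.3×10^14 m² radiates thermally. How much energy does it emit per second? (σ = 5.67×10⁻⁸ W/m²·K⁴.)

P = σAT⁴ = 5.67×10⁻⁸ × 5.30×10^14 × (16540)⁴ = 5.67×10⁻⁸ × 5.30×10^14 × 7.48×10^16.
P = 2.25×10^24 W.

P ≈ 2.25×10^24 W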